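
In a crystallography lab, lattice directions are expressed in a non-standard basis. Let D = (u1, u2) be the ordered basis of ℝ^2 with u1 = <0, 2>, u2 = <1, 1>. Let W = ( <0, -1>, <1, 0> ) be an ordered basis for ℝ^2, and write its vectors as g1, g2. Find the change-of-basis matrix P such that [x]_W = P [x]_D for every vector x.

Take x = uj: its D-coordinates are the j-th standard unit vector, so P e_j — column j of P — equals [uj]_W.
u1 = -2g1 + 0·g2, giving column 1 = <-2, 0>; repeating for each j gives P = [[-2, -1], [0, 1]].

[[-2, -1], [0, 1]]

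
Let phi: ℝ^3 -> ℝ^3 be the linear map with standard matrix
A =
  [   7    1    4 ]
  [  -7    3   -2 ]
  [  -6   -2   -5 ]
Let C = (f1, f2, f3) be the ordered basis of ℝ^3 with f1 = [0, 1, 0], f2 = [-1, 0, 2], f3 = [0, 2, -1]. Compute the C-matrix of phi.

With P the matrix whose columns are f1, ..., f3, [phi]_C = P^(-1) A P.
Column by column: phi(f1) = A f1 = [1, 3, -2]; its C-coordinates [3, -1, 0] give column 1.
Continuing for each basis vector yields [phi]_C = [[3, -1, 2], [-1, -1, 2], [0, 2, 3]].

[[3, -1, 2], [-1, -1, 2], [0, 2, 3]]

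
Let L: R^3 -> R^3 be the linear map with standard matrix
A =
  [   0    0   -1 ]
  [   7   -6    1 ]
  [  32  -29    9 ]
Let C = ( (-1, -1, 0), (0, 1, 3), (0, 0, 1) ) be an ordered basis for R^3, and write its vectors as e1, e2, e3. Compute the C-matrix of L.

With P the matrix whose columns are e1, ..., e3, [L]_C = P^(-1) A P.
Column by column: L(e1) = A e1 = (0, -1, -3); its C-coordinates (0, -1, 0) give column 1.
Continuing for each basis vector yields [L]_C = [[0, 3, 1], [-1, 0, 2], [0, -2, 3]].

[[0, 3, 1], [-1, 0, 2], [0, -2, 3]]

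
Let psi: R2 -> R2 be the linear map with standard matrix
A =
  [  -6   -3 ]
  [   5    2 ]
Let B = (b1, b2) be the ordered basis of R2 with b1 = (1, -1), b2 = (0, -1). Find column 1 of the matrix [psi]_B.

(-3, 0)

Column 1 of [psi]_B is the B-coordinate vector of psi(b1).
In standard coordinates psi(b1) = A b1 = (-3, 3).
Converting to B: (-3, 3) = -3b1 + 0·b2, so the coordinate vector is (-3, 0).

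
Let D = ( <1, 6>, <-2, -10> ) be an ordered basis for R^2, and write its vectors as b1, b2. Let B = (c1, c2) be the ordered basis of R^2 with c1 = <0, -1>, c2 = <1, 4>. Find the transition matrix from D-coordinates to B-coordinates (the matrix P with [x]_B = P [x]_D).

Let M have columns bj and N have columns cj. Then for every x, N [x]_B = x = M [x]_D, so P = N^(-1) M.
Since det N = 1, N^(-1) has integer entries; multiplying gives P = [[-2, 2], [1, -2]].

[[-2, 2], [1, -2]]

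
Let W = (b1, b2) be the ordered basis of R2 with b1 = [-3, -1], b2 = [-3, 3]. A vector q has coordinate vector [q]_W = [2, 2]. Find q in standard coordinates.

q = M [q]_W, where M has columns b1, b2.
Carrying out the matrix-vector product, q = [-12, 4].

[-12, 4]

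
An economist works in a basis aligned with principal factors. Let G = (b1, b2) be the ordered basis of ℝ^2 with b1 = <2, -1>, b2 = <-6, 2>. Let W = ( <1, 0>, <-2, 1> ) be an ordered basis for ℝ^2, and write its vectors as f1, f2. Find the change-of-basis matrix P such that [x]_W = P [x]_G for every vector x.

[[0, -2], [-1, 2]]

Let M have columns bj and N have columns fj. Then for every x, N [x]_W = x = M [x]_G, so P = N^(-1) M.
Since det N = 1, N^(-1) has integer entries; multiplying gives P = [[0, -2], [-1, 2]].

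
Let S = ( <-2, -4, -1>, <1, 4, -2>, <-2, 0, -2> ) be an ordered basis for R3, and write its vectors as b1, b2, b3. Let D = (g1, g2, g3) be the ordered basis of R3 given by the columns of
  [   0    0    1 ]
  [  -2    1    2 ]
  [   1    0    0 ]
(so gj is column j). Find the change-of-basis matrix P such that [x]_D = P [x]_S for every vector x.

Let M have columns bj and N have columns gj. Then for every x, N [x]_D = x = M [x]_S, so P = N^(-1) M.
Since det N = -1, N^(-1) has integer entries; multiplying gives P = [[-1, -2, -2], [-2, -2, 0], [-2, 1, -2]].

[[-1, -2, -2], [-2, -2, 0], [-2, 1, -2]]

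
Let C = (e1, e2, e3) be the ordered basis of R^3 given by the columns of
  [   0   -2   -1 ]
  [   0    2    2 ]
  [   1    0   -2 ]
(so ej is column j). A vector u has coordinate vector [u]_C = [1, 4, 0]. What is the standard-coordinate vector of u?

The coordinates say u = e1 + 4e2 + 0·e3; adding the scaled basis vectors gives [-8, 8, 1].

[-8, 8, 1]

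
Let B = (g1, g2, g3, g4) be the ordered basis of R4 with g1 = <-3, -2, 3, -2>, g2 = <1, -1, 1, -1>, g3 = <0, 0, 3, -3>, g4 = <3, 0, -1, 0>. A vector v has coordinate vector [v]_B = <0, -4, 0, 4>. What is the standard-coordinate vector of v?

<8, 4, -8, 4>

By definition v = 0·g1 - 4g2 + 0·g3 + 4g4.
Summing componentwise gives <8, 4, -8, 4>.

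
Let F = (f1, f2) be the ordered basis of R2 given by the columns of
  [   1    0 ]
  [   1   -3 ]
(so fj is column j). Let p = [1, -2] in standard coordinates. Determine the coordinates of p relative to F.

[1, 1]

[p]_F is the unique c with M c = p, where M has columns f1, f2.
System: c_1 + 0c_2 = 1, c_1 - 3c_2 = -2; solving gives c_1 = 1, c_2 = 1.
Check: f1 + f2 = [1, -2].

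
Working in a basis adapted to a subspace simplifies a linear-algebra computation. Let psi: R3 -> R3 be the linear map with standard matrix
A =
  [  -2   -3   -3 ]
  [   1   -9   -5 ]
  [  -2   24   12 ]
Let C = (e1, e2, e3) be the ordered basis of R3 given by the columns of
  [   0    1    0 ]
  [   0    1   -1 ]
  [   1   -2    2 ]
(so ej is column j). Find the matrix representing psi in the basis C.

[[2, 2, -2], [-3, 1, -3], [2, -1, -2]]

Let P have columns e1, ..., e3. Then [psi]_C = P^(-1) A P.
Here det P = -1, so P^(-1) is integer; computing A P first and then P^(-1)(A P) gives [[2, 2, -2], [-3, 1, -3], [2, -1, -2]].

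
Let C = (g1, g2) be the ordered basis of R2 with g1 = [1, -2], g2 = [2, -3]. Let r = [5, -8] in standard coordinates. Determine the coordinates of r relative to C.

[r]_C is the unique c with M c = r, where M has columns g1, g2.
System: c_1 + 2c_2 = 5, -2c_1 - 3c_2 = -8; solving gives c_1 = 1, c_2 = 2.
Check: g1 + 2g2 = [5, -8].

[1, 2]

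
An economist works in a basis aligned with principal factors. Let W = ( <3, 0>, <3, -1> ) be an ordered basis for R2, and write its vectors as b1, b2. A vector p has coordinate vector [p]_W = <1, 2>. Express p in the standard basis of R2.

The coordinates say p = b1 + 2b2; adding the scaled basis vectors gives <9, -2>.

<9, -2>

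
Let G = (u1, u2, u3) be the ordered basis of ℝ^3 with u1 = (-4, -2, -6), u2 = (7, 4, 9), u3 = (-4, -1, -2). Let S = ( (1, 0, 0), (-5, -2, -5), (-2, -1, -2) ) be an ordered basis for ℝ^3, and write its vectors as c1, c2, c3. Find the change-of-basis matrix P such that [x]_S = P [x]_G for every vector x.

Let M have columns uj and N have columns cj. Then for every x, N [x]_S = x = M [x]_G, so P = N^(-1) M.
Since det N = -1, N^(-1) has integer entries; multiplying gives P = [[2, -2, -2], [2, -1, 0], [-2, -2, 1]].

[[2, -2, -2], [2, -1, 0], [-2, -2, 1]]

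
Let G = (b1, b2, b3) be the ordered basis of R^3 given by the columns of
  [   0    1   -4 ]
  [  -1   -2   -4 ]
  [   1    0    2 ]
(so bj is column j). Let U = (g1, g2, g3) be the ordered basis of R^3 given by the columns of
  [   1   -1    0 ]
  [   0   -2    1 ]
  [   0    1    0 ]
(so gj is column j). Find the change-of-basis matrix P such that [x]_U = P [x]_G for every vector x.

Let M have columns bj and N have columns gj. Then for every x, N [x]_U = x = M [x]_G, so P = N^(-1) M.
Since det N = -1, N^(-1) has integer entries; multiplying gives P = [[1, 1, -2], [1, 0, 2], [1, -2, 0]].

[[1, 1, -2], [1, 0, 2], [1, -2, 0]]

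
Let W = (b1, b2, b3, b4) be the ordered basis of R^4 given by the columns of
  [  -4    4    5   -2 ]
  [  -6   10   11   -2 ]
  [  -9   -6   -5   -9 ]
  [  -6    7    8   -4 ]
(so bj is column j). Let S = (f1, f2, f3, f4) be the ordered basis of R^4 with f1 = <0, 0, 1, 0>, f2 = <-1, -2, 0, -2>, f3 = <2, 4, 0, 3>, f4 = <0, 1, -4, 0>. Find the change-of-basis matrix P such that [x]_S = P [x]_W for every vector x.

Take x = bj: its W-coordinates are the j-th standard unit vector, so P e_j — column j of P — equals [bj]_S.
b1 = -f1 + 0·f2 - 2f3 + 2f4, giving column 1 = <-1, 0, -2, 2>; repeating for each j gives P = [[-1, 2, -1, -1], [0, -2, -1, 2], [-2, 1, 2, 0], [2, 2, 1, 2]].

[[-1, 2, -1, -1], [0, -2, -1, 2], [-2, 1, 2, 0], [2, 2, 1, 2]]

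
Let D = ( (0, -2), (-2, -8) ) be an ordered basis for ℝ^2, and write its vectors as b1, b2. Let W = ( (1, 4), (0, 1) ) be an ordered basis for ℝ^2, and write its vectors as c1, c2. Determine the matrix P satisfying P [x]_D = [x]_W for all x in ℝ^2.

[[0, -2], [-2, 0]]

Take x = bj: its D-coordinates are the j-th standard unit vector, so P e_j — column j of P — equals [bj]_W.
b1 = 0·c1 - 2c2, giving column 1 = (0, -2); repeating for each j gives P = [[0, -2], [-2, 0]].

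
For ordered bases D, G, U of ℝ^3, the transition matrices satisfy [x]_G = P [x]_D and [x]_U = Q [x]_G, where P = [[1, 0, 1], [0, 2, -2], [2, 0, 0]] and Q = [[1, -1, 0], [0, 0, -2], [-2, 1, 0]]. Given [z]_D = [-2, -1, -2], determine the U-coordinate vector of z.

Apply P to get G-coordinates [-4, 2, -4], then Q to get U-coordinates.
The result is [z]_U = [-6, 8, 10].

[-6, 8, 10]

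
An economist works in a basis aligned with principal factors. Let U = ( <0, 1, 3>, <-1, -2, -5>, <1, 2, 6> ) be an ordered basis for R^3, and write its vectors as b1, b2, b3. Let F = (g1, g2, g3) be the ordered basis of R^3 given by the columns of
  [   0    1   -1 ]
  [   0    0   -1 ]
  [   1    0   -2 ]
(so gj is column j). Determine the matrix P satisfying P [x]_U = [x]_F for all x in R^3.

Take x = bj: its U-coordinates are the j-th standard unit vector, so P e_j — column j of P — equals [bj]_F.
b1 = g1 - g2 - g3, giving column 1 = <1, -1, -1>; repeating for each j gives P = [[1, -1, 2], [-1, 1, -1], [-1, 2, -2]].

[[1, -1, 2], [-1, 1, -1], [-1, 2, -2]]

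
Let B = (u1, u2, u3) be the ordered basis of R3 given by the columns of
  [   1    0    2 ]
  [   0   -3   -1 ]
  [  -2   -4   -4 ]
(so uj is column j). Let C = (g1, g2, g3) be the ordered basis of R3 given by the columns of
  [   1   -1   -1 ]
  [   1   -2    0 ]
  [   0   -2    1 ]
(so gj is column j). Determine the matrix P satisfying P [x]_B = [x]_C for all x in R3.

[[2, -1, 1], [1, 1, 1], [0, -2, -2]]

Column j of P is [uj]_C, since P maps B-coordinates to C-coordinates.
Expressing u1 in C: u1 = 2g1 + g2 + 0·g3, so column 1 of P is [2, 1, 0].
Doing the same for each uj gives P = [[2, -1, 1], [1, 1, 1], [0, -2, -2]].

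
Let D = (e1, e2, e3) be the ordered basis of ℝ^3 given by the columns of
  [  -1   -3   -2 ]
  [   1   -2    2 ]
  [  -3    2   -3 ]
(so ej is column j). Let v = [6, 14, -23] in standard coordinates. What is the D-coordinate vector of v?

[v]_D is the unique c with M c = v, where M has columns e1, ..., e3.
Row-reducing the augmented matrix [M | v] gives c = (4, -4, 1).
Check: 4e1 - 4e2 + e3 = [6, 14, -23].

[4, -4, 1]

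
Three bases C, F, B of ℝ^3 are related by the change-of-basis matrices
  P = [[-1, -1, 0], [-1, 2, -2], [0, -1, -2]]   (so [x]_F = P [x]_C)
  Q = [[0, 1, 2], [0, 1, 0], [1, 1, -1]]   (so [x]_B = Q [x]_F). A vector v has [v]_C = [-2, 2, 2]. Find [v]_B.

First [v]_F = P [v]_C = [0, 2, -6].
Then [v]_B = Q [v]_F = [-10, 2, 8].

[-10, 2, 8]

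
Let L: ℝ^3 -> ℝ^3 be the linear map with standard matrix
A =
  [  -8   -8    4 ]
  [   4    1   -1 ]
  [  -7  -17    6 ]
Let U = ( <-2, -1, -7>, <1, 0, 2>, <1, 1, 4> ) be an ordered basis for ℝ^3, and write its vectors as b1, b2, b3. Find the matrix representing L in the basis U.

The j-th column of [L]_U is [L(bj)]_U.
L(b1) = A b1 = <-4, -2, -11> = -b1 - 3b2 - 3b3, so column 1 is <-1, -3, -3>.
Repeating for b2, b3 and assembling the columns gives [[-1, -1, 2], [-3, -3, 1], [-3, 1, 3]].

[[-1, -1, 2], [-3, -3, 1], [-3, 1, 3]]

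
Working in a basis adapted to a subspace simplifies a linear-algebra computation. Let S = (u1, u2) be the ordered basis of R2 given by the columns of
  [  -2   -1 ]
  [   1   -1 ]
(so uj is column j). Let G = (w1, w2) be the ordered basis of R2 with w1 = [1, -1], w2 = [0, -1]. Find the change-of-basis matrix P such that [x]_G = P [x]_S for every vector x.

[[-2, -1], [1, 2]]

Take x = uj: its S-coordinates are the j-th standard unit vector, so P e_j — column j of P — equals [uj]_G.
u1 = -2w1 + w2, giving column 1 = [-2, 1]; repeating for each j gives P = [[-2, -1], [1, 2]].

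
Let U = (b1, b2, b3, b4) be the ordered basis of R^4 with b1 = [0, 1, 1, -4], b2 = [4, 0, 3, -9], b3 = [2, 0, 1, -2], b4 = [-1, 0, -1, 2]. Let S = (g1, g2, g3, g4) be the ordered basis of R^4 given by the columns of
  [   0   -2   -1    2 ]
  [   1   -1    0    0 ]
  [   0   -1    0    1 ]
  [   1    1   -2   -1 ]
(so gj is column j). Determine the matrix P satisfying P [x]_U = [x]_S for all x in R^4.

Column j of P is [bj]_S, since P maps U-coordinates to S-coordinates.
Expressing b1 in S: b1 = g1 + 0·g2 + 2g3 + g4, so column 1 of P is [1, 0, 2, 1].
Doing the same for each bj gives P = [[1, -2, -1, -1], [0, -2, -1, -1], [2, 2, 0, -1], [1, 1, 0, -2]].

[[1, -2, -1, -1], [0, -2, -1, -1], [2, 2, 0, -1], [1, 1, 0, -2]]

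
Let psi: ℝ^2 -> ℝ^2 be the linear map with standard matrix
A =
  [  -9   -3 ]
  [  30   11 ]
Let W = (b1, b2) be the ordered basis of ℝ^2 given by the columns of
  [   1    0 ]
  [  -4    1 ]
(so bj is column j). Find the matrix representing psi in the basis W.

[[3, -3], [-2, -1]]

With P the matrix whose columns are b1, b2, [psi]_W = P^(-1) A P.
Column by column: psi(b1) = A b1 = [3, -14]; its W-coordinates [3, -2] give column 1.
Continuing for each basis vector yields [psi]_W = [[3, -3], [-2, -1]].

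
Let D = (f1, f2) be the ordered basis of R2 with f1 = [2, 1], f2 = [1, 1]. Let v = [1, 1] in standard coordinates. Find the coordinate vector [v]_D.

[0, 1]

We seek scalars with c_1 f1 + c_2 f2 = v; equivalently solve M c = v where the columns of M are f1, f2.
System: 2c_1 + c_2 = 1, c_1 + c_2 = 1; solving gives c_1 = 0, c_2 = 1.
Check: 0·f1 + f2 = [1, 1].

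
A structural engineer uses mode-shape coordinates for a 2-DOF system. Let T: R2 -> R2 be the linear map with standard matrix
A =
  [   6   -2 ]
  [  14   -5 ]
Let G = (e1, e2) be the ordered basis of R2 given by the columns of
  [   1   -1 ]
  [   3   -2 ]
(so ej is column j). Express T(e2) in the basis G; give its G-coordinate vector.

<0, 2>

Column 2 of [T]_G is the G-coordinate vector of T(e2).
In standard coordinates T(e2) = A e2 = <-2, -4>.
Converting to G: <-2, -4> = 0·e1 + 2e2, so the coordinate vector is <0, 2>.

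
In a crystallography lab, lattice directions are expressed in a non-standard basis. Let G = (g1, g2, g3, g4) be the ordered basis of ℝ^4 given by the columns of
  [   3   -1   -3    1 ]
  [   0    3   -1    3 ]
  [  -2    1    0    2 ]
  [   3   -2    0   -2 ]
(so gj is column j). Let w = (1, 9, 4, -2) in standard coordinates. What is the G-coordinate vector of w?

(2, 0, 3, 4)

Write w = c_1 g1 + ... + c_4 g4 and solve for the c_i.
Gaussian elimination on [M | w] yields c = (2, 0, 3, 4).
Check: 2g1 + 0·g2 + 3g3 + 4g4 = (1, 9, 4, -2).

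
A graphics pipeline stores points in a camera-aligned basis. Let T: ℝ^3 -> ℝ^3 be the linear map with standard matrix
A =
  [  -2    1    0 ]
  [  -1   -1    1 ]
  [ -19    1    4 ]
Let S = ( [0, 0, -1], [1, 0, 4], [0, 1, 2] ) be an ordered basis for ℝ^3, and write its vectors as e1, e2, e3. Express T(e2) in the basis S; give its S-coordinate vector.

Compute T(e2) = A e2 = [-2, 3, -3] in standard coordinates.
Then write this in S-coordinates: solve for y in y_1 e1 + ... + y_3 e3 = [-2, 3, -3].
This gives y = [1, -2, 3], which is column 2 of [T]_S.

[1, -2, 3]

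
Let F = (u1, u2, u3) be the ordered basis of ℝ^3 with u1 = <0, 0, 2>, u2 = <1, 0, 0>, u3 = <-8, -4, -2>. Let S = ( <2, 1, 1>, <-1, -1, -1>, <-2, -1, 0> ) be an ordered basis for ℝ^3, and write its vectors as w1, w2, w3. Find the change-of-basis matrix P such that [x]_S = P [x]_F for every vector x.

[[2, 1, -2], [0, 1, 0], [2, 0, 2]]

Take x = uj: its F-coordinates are the j-th standard unit vector, so P e_j — column j of P — equals [uj]_S.
u1 = 2w1 + 0·w2 + 2w3, giving column 1 = <2, 0, 2>; repeating for each j gives P = [[2, 1, -2], [0, 1, 0], [2, 0, 2]].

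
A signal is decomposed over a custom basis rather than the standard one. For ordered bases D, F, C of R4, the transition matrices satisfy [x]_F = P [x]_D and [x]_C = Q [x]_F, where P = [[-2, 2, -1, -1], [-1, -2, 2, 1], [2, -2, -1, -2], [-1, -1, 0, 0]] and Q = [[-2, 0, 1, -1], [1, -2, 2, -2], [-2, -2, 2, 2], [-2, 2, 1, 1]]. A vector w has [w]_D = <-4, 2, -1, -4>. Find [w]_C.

Apply P to get F-coordinates <17, -6, -3, 2>, then Q to get C-coordinates.
The result is [w]_C = <-39, 19, -24, -47>.

<-39, 19, -24, -47>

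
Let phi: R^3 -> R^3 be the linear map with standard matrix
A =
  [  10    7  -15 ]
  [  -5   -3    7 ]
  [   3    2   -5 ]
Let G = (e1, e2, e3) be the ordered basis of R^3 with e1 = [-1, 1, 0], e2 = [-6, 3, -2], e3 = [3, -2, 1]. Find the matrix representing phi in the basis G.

[[0, 3, -1], [0, 0, 1], [-1, -2, 2]]

Let P have columns e1, ..., e3. Then [phi]_G = P^(-1) A P.
Here det P = 1, so P^(-1) is integer; computing A P first and then P^(-1)(A P) gives [[0, 3, -1], [0, 0, 1], [-1, -2, 2]].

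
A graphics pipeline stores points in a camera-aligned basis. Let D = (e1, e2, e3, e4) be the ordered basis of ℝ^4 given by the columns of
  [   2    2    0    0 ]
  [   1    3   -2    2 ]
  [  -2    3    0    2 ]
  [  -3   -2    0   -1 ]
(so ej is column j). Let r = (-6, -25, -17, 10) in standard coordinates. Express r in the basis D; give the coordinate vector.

(0, -3, 4, -4)

Write r = c_1 e1 + ... + c_4 e4 and solve for the c_i.
Row-reducing the augmented matrix [M | r] gives c = (0, -3, 4, -4).
Check: 0·e1 - 3e2 + 4e3 - 4e4 = (-6, -25, -17, 10).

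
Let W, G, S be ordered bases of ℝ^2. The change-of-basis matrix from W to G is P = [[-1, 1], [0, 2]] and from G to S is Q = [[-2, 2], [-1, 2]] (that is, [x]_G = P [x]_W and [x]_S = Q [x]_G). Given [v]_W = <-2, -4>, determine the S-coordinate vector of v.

<-12, -14>

First [v]_G = P [v]_W = <-2, -8>.
Then [v]_S = Q [v]_G = <-12, -14>.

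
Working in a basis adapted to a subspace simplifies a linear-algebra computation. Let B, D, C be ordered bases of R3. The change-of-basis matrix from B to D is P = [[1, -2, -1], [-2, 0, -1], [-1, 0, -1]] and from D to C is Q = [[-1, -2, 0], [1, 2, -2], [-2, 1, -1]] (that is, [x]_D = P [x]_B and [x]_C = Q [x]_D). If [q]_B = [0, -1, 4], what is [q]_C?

Composing the changes, [q]_C = Q P [q]_B.
Q P = [[3, 2, 3], [-1, -2, -1], [-3, 4, 2]]; applying this to [0, -1, 4] gives [10, -2, 4].

[10, -2, 4]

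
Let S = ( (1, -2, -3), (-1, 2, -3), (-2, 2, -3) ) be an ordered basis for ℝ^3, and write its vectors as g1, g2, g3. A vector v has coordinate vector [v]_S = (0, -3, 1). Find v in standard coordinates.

By definition v = 0·g1 - 3g2 + g3.
Summing componentwise gives (1, -4, 6).

(1, -4, 6)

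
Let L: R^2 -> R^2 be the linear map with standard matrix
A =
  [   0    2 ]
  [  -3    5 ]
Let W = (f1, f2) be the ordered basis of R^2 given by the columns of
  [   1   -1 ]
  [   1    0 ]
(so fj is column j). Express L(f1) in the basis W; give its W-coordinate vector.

<2, 0>

Column 1 of [L]_W is the W-coordinate vector of L(f1).
In standard coordinates L(f1) = A f1 = <2, 2>.
Converting to W: <2, 2> = 2f1 + 0·f2, so the coordinate vector is <2, 0>.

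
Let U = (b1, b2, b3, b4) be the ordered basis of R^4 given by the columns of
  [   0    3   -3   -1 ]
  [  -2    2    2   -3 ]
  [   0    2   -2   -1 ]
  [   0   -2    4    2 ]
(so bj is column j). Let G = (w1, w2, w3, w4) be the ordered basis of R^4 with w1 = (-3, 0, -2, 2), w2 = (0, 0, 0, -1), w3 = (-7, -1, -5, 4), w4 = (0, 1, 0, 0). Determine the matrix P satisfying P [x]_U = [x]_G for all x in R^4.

[[0, -1, 1, -2], [0, 0, -2, -2], [0, 0, 0, 1], [-2, 2, 2, -2]]

Let M have columns bj and N have columns wj. Then for every x, N [x]_G = x = M [x]_U, so P = N^(-1) M.
Since det N = 1, N^(-1) has integer entries; multiplying gives P = [[0, -1, 1, -2], [0, 0, -2, -2], [0, 0, 0, 1], [-2, 2, 2, -2]].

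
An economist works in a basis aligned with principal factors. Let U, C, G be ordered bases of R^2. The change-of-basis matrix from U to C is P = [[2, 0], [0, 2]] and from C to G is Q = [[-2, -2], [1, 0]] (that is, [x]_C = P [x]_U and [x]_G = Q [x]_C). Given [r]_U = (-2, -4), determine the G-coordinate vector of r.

Apply P to get C-coordinates (-4, -8), then Q to get G-coordinates.
The result is [r]_G = (24, -4).

(24, -4)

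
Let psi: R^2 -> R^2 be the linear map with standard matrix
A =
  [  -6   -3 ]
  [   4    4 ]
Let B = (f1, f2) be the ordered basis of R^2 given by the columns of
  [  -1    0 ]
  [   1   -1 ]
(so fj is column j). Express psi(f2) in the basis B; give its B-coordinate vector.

(-3, 1)

Compute psi(f2) = A f2 = (3, -4) in standard coordinates.
Then write this in B-coordinates: solve for y in y_1 f1 + y_2 f2 = (3, -4).
This gives y = (-3, 1), which is column 2 of [psi]_B.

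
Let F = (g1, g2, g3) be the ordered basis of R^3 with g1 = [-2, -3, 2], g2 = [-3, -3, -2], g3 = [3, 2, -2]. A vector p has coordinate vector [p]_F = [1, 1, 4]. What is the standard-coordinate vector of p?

p = M [p]_F, where M has columns g1, ..., g3.
Carrying out the matrix-vector product, p = [7, 2, -8].

[7, 2, -8]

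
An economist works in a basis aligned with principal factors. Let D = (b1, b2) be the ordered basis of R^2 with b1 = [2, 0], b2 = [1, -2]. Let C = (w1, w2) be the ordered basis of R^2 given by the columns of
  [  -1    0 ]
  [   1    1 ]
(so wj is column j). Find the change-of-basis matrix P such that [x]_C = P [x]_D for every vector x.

Let M have columns bj and N have columns wj. Then for every x, N [x]_C = x = M [x]_D, so P = N^(-1) M.
Since det N = -1, N^(-1) has integer entries; multiplying gives P = [[-2, -1], [2, -1]].

[[-2, -1], [2, -1]]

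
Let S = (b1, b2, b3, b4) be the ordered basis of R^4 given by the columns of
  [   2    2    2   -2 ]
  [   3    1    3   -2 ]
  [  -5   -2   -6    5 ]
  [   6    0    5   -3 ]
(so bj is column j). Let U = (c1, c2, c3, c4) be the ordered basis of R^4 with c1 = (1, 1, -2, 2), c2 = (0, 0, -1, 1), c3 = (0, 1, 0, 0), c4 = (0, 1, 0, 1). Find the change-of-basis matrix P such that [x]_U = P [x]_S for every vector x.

Take x = bj: its S-coordinates are the j-th standard unit vector, so P e_j — column j of P — equals [bj]_U.
b1 = 2c1 + c2 + 0·c3 + c4, giving column 1 = (2, 1, 0, 1); repeating for each j gives P = [[2, 2, 2, -2], [1, -2, 2, -1], [0, 1, 2, -2], [1, -2, -1, 2]].

[[2, 2, 2, -2], [1, -2, 2, -1], [0, 1, 2, -2], [1, -2, -1, 2]]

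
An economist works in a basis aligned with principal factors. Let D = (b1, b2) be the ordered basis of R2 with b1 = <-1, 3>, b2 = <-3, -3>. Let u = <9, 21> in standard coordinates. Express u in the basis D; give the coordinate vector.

<3, -4>

Write u = c_1 b1 + c_2 b2 and solve for the c_i.
System: -c_1 - 3c_2 = 9, 3c_1 - 3c_2 = 21; solving gives c_1 = 3, c_2 = -4.
Check: 3b1 - 4b2 = <9, 21>.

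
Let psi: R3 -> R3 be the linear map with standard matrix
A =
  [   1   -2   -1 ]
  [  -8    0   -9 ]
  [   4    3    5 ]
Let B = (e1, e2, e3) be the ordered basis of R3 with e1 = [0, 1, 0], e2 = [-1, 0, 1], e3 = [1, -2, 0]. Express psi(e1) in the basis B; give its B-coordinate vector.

[2, 3, 1]

Column 1 of [psi]_B is the B-coordinate vector of psi(e1).
In standard coordinates psi(e1) = A e1 = [-2, 0, 3].
Converting to B: [-2, 0, 3] = 2e1 + 3e2 + e3, so the coordinate vector is [2, 3, 1].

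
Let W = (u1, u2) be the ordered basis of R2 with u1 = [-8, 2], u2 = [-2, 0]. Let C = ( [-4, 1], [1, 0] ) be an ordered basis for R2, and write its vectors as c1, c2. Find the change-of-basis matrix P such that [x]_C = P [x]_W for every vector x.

[[2, 0], [0, -2]]

Let M have columns uj and N have columns cj. Then for every x, N [x]_C = x = M [x]_W, so P = N^(-1) M.
Since det N = -1, N^(-1) has integer entries; multiplying gives P = [[2, 0], [0, -2]].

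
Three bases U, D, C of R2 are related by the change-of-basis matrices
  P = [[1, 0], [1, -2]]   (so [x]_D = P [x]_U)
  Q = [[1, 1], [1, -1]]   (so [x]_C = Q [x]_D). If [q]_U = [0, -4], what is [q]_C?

[8, -8]

First [q]_D = P [q]_U = [0, 8].
Then [q]_C = Q [q]_D = [8, -8].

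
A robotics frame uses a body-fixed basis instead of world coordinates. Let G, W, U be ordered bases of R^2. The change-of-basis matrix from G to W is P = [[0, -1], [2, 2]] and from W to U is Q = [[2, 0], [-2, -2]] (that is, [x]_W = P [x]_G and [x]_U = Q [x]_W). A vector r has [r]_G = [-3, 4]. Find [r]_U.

Apply P to get W-coordinates [-4, 2], then Q to get U-coordinates.
The result is [r]_U = [-8, 4].

[-8, 4]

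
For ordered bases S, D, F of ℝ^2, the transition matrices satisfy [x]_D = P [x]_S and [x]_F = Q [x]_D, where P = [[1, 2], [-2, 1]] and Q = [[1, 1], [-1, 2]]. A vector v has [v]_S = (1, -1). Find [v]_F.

First [v]_D = P [v]_S = (-1, -3).
Then [v]_F = Q [v]_D = (-4, -5).

(-4, -5)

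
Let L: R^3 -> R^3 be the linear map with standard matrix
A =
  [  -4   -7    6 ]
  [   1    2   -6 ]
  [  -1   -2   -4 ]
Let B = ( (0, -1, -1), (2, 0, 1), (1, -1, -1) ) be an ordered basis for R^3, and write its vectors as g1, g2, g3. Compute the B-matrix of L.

With P the matrix whose columns are g1, ..., g3, [L]_B = P^(-1) A P.
Column by column: L(g1) = A g1 = (1, 4, 6); its B-coordinates (-1, 2, -3) give column 1.
Continuing for each basis vector yields [L]_B = [[-1, 2, -2], [2, -2, 0], [-3, 2, -3]].

[[-1, 2, -2], [2, -2, 0], [-3, 2, -3]]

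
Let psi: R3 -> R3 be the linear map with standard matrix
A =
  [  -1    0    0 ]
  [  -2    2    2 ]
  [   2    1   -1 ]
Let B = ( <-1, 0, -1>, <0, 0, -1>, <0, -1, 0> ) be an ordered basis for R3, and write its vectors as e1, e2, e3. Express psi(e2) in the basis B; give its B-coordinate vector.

Compute psi(e2) = A e2 = <0, -2, 1> in standard coordinates.
Then write this in B-coordinates: solve for y in y_1 e1 + ... + y_3 e3 = <0, -2, 1>.
This gives y = <0, -1, 2>, which is column 2 of [psi]_B.

<0, -1, 2>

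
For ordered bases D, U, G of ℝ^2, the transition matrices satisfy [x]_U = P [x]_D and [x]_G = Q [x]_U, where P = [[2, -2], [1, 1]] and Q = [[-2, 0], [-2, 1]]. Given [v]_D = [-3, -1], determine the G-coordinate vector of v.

Apply P to get U-coordinates [-4, -4], then Q to get G-coordinates.
The result is [v]_G = [8, 4].

[8, 4]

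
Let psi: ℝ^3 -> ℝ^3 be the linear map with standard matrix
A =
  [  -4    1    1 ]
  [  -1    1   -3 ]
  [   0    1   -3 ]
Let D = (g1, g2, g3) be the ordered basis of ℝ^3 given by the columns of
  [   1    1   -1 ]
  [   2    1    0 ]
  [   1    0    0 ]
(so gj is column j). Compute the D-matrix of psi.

The j-th column of [psi]_D is [psi(gj)]_D.
psi(g1) = A g1 = [-1, -2, -1] = -g1 + 0·g2 + 0·g3, so column 1 is [-1, 0, 0].
Repeating for g2, g3 and assembling the columns gives [[-1, 1, 0], [0, -2, 1], [0, 2, -3]].

[[-1, 1, 0], [0, -2, 1], [0, 2, -3]]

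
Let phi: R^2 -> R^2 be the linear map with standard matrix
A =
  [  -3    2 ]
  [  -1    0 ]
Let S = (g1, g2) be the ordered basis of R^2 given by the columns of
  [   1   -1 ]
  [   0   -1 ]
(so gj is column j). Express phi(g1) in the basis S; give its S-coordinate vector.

(-2, 1)

Compute phi(g1) = A g1 = (-3, -1) in standard coordinates.
Then write this in S-coordinates: solve for y in y_1 g1 + y_2 g2 = (-3, -1).
This gives y = (-2, 1), which is column 1 of [phi]_S.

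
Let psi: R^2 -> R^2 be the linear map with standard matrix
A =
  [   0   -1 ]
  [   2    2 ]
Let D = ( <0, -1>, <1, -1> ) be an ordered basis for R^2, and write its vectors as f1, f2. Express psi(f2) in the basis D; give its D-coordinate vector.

Column 2 of [psi]_D is the D-coordinate vector of psi(f2).
In standard coordinates psi(f2) = A f2 = <1, 0>.
Converting to D: <1, 0> = -f1 + f2, so the coordinate vector is <-1, 1>.

<-1, 1>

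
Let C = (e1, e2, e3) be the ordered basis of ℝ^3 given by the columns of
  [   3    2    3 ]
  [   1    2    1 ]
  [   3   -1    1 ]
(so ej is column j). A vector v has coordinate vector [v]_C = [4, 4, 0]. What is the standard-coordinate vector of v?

[20, 12, 8]

v = M [v]_C, where M has columns e1, ..., e3.
Carrying out the matrix-vector product, v = [20, 12, 8].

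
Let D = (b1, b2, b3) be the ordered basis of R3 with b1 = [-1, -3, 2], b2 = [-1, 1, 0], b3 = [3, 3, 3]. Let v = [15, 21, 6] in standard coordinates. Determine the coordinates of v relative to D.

[-3, 0, 4]

Write v = c_1 b1 + ... + c_3 b3 and solve for the c_i.
Solving this 3x3 system gives c = (-3, 0, 4).
Check: -3b1 + 0·b2 + 4b3 = [15, 21, 6].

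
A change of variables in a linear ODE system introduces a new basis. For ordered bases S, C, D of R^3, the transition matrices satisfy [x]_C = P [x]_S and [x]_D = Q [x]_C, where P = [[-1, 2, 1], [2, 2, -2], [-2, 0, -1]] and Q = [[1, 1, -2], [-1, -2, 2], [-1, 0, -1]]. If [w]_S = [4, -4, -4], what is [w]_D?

[0, -8, 20]

First [w]_C = P [w]_S = [-16, 8, -4].
Then [w]_D = Q [w]_C = [0, -8, 20].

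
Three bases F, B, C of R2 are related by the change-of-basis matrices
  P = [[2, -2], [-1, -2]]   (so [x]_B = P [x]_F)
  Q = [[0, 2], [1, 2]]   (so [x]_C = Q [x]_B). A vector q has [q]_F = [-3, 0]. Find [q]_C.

First [q]_B = P [q]_F = [-6, 3].
Then [q]_C = Q [q]_B = [6, 0].

[6, 0]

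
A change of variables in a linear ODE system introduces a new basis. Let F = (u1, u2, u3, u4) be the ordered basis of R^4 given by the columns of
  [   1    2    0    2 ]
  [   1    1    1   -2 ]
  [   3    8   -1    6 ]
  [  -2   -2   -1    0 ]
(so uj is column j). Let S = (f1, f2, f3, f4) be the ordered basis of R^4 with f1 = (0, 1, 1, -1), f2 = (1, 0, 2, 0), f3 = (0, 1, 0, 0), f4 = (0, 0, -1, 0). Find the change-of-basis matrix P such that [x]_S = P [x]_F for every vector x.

[[2, 2, 1, 0], [1, 2, 0, 2], [-1, -1, 0, -2], [1, -2, 2, -2]]

Column j of P is [uj]_S, since P maps F-coordinates to S-coordinates.
Expressing u1 in S: u1 = 2f1 + f2 - f3 + f4, so column 1 of P is (2, 1, -1, 1).
Doing the same for each uj gives P = [[2, 2, 1, 0], [1, 2, 0, 2], [-1, -1, 0, -2], [1, -2, 2, -2]].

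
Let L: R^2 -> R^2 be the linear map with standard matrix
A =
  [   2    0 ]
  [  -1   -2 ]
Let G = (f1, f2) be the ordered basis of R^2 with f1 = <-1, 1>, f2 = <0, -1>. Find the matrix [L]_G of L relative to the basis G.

With P the matrix whose columns are f1, f2, [L]_G = P^(-1) A P.
Column by column: L(f1) = A f1 = <-2, -1>; its G-coordinates <2, 3> give column 1.
Continuing for each basis vector yields [L]_G = [[2, 0], [3, -2]].

[[2, 0], [3, -2]]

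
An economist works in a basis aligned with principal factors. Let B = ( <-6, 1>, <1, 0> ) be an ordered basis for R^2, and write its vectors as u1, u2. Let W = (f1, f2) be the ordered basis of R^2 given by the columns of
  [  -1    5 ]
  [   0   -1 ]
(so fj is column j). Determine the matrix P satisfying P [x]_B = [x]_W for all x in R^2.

Let M have columns uj and N have columns fj. Then for every x, N [x]_W = x = M [x]_B, so P = N^(-1) M.
Since det N = 1, N^(-1) has integer entries; multiplying gives P = [[1, -1], [-1, 0]].

[[1, -1], [-1, 0]]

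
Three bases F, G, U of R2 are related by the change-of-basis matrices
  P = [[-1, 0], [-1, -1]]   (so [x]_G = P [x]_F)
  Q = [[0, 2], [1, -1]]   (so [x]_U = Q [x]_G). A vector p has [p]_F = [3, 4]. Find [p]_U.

First [p]_G = P [p]_F = [-3, -7].
Then [p]_U = Q [p]_G = [-14, 4].

[-14, 4]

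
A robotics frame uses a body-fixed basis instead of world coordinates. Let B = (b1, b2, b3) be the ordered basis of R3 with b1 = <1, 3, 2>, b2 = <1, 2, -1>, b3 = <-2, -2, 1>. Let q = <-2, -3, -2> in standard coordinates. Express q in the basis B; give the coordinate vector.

Write q = c_1 b1 + ... + c_3 b3 and solve for the c_i.
Solving this 3x3 system gives c = (-1, 1, 1).
Check: -b1 + b2 + b3 = <-2, -3, -2>.

<-1, 1, 1>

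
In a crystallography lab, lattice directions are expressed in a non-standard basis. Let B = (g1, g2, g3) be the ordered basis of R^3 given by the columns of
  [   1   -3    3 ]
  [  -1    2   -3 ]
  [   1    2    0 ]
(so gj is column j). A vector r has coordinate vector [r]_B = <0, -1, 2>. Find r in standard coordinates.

r = M [r]_B, where M has columns g1, ..., g3.
Carrying out the matrix-vector product, r = <9, -8, -2>.

<9, -8, -2>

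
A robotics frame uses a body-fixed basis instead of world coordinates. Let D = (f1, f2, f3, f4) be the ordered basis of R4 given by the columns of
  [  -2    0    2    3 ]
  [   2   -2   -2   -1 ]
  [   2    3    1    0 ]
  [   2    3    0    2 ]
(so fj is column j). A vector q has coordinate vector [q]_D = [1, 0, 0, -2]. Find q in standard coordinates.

The coordinates say q = f1 + 0·f2 + 0·f3 - 2f4; adding the scaled basis vectors gives [-8, 4, 2, -2].

[-8, 4, 2, -2]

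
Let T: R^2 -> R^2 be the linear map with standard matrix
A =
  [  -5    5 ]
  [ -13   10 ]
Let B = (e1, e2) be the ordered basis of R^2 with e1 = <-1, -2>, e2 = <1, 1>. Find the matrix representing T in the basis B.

With P the matrix whose columns are e1, e2, [T]_B = P^(-1) A P.
Column by column: T(e1) = A e1 = <-5, -7>; its B-coordinates <2, -3> give column 1.
Continuing for each basis vector yields [T]_B = [[2, 3], [-3, 3]].

[[2, 3], [-3, 3]]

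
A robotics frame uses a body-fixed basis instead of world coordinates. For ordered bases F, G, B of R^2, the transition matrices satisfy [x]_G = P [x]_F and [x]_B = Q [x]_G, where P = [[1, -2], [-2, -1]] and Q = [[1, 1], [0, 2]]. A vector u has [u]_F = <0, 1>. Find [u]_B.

<-3, -2>

Composing the changes, [u]_B = Q P [u]_F.
Q P = [[-1, -3], [-4, -2]]; applying this to <0, 1> gives <-3, -2>.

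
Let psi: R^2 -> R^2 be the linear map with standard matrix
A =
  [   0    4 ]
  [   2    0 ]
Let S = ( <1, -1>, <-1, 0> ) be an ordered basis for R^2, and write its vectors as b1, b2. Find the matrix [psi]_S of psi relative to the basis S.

[[-2, 2], [2, 2]]

With P the matrix whose columns are b1, b2, [psi]_S = P^(-1) A P.
Column by column: psi(b1) = A b1 = <-4, 2>; its S-coordinates <-2, 2> give column 1.
Continuing for each basis vector yields [psi]_S = [[-2, 2], [2, 2]].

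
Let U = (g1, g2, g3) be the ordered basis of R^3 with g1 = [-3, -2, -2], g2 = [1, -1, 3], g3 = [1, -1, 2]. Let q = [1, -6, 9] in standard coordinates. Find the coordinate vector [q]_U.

[1, 3, 1]

[q]_U is the unique c with M c = q, where M has columns g1, ..., g3.
Gaussian elimination on [M | q] yields c = (1, 3, 1).
Check: g1 + 3g2 + g3 = [1, -6, 9].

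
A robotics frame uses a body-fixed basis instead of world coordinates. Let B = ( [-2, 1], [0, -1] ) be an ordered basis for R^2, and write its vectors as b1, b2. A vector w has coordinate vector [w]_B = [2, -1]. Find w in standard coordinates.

[-4, 3]

w = M [w]_B, where M has columns b1, b2.
Carrying out the matrix-vector product, w = [-4, 3].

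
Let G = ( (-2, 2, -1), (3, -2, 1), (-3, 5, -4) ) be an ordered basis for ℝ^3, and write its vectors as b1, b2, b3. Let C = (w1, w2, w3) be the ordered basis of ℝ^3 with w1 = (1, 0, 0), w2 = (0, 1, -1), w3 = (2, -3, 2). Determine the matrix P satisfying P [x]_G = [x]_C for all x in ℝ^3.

Take x = bj: its G-coordinates are the j-th standard unit vector, so P e_j — column j of P — equals [bj]_C.
b1 = 0·w1 - w2 - w3, giving column 1 = (0, -1, -1); repeating for each j gives P = [[0, 1, -1], [-1, 1, 2], [-1, 1, -1]].

[[0, 1, -1], [-1, 1, 2], [-1, 1, -1]]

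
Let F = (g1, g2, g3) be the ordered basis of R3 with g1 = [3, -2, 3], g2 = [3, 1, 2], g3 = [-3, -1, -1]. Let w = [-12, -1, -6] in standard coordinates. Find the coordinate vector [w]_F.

We seek scalars with c_1 g1 + ... + c_3 g3 = w; equivalently solve M c = w where the columns of M are g1, ..., g3.
Gaussian elimination on [M | w] yields c = (-1, 0, 3).
Check: -g1 + 0·g2 + 3g3 = [-12, -1, -6].

[-1, 0, 3]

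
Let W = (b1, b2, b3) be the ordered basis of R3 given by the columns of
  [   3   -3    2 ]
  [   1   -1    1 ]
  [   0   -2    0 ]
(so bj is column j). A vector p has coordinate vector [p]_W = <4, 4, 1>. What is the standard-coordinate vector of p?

<2, 1, -8>

p = M [p]_W, where M has columns b1, ..., b3.
Carrying out the matrix-vector product, p = <2, 1, -8>.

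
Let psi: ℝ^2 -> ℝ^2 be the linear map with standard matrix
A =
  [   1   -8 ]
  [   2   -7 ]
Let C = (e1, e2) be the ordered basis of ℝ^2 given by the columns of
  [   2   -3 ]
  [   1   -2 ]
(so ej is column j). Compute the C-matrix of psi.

With P the matrix whose columns are e1, e2, [psi]_C = P^(-1) A P.
Column by column: psi(e1) = A e1 = (-6, -3); its C-coordinates (-3, 0) give column 1.
Continuing for each basis vector yields [psi]_C = [[-3, 2], [0, -3]].

[[-3, 2], [0, -3]]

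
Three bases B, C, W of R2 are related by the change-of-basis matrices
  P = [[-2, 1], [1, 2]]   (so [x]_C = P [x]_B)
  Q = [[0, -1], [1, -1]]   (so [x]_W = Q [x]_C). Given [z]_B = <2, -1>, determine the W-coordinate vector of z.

Composing the changes, [z]_W = Q P [z]_B.
Q P = [[-1, -2], [-3, -1]]; applying this to <2, -1> gives <0, -5>.

<0, -5>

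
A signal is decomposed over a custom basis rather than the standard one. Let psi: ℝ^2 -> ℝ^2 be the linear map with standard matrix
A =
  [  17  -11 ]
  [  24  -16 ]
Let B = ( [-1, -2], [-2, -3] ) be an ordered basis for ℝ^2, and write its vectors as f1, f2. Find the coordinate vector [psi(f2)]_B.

Compute psi(f2) = A f2 = [-1, 0] in standard coordinates.
Then write this in B-coordinates: solve for y in y_1 f1 + y_2 f2 = [-1, 0].
This gives y = [-3, 2], which is column 2 of [psi]_B.

[-3, 2]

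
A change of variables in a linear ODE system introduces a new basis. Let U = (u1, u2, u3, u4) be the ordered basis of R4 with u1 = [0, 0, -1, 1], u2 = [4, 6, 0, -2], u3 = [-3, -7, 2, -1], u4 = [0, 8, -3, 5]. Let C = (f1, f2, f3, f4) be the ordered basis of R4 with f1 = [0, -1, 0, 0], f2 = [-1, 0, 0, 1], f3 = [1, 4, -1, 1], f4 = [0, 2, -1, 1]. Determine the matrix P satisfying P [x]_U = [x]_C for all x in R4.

[[2, -2, -1, 2], [0, -2, 1, 2], [0, 2, -2, 2], [1, -2, 0, 1]]

Take x = uj: its U-coordinates are the j-th standard unit vector, so P e_j — column j of P — equals [uj]_C.
u1 = 2f1 + 0·f2 + 0·f3 + f4, giving column 1 = [2, 0, 0, 1]; repeating for each j gives P = [[2, -2, -1, 2], [0, -2, 1, 2], [0, 2, -2, 2], [1, -2, 0, 1]].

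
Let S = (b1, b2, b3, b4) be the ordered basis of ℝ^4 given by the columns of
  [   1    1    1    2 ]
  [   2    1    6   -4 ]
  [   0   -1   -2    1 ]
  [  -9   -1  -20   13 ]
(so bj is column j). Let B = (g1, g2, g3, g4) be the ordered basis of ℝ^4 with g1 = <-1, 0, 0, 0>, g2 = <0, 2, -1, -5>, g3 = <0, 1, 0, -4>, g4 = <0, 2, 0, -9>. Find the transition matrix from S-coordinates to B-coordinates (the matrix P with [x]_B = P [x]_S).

Let M have columns bj and N have columns gj. Then for every x, N [x]_B = x = M [x]_S, so P = N^(-1) M.
Since det N = 1, N^(-1) has integer entries; multiplying gives P = [[-1, -1, -1, -2], [0, 1, 2, -1], [0, -1, -2, -2], [1, 0, 2, 0]].

[[-1, -1, -1, -2], [0, 1, 2, -1], [0, -1, -2, -2], [1, 0, 2, 0]]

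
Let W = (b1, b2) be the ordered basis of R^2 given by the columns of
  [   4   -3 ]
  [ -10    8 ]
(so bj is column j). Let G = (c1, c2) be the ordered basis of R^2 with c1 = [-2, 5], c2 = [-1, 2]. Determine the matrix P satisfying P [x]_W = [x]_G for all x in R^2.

Let M have columns bj and N have columns cj. Then for every x, N [x]_G = x = M [x]_W, so P = N^(-1) M.
Since det N = 1, N^(-1) has integer entries; multiplying gives P = [[-2, 2], [0, -1]].

[[-2, 2], [0, -1]]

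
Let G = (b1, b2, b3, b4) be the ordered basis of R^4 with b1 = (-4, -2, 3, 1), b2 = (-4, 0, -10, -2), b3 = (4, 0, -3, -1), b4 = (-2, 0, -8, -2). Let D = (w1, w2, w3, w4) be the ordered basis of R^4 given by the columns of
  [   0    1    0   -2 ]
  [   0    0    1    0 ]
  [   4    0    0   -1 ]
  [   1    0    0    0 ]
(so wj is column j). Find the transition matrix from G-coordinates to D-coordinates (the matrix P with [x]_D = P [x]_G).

[[1, -2, -1, -2], [-2, 0, 2, -2], [-2, 0, 0, 0], [1, 2, -1, 0]]

Let M have columns bj and N have columns wj. Then for every x, N [x]_D = x = M [x]_G, so P = N^(-1) M.
Since det N = 1, N^(-1) has integer entries; multiplying gives P = [[1, -2, -1, -2], [-2, 0, 2, -2], [-2, 0, 0, 0], [1, 2, -1, 0]].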